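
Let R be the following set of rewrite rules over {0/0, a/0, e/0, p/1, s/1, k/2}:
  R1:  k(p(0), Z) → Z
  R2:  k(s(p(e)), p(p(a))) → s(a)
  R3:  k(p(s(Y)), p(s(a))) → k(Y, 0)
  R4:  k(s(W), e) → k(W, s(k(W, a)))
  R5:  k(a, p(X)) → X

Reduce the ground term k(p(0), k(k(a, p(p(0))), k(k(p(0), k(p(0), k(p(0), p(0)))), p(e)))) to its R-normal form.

1. k(p(0), k(k(a, p(p(0))), k(k(p(0), k(p(0), k(p(0), p(0)))), p(e))))  →  k(k(a, p(p(0))), k(k(p(0), k(p(0), k(p(0), p(0)))), p(e)))   [R1 at ε]
2. k(k(a, p(p(0))), k(k(p(0), k(p(0), k(p(0), p(0)))), p(e)))  →  k(p(0), k(k(p(0), k(p(0), k(p(0), p(0)))), p(e)))   [R5 at 1]
3. k(p(0), k(k(p(0), k(p(0), k(p(0), p(0)))), p(e)))  →  k(k(p(0), k(p(0), k(p(0), p(0)))), p(e))   [R1 at ε]
4. k(k(p(0), k(p(0), k(p(0), p(0)))), p(e))  →  k(k(p(0), k(p(0), p(0))), p(e))   [R1 at 1]
5. k(k(p(0), k(p(0), p(0))), p(e))  →  k(k(p(0), p(0)), p(e))   [R1 at 1]
6. k(k(p(0), p(0)), p(e))  →  k(p(0), p(e))   [R1 at 1]
7. k(p(0), p(e))  →  p(e)   [R1 at ε]

p(e)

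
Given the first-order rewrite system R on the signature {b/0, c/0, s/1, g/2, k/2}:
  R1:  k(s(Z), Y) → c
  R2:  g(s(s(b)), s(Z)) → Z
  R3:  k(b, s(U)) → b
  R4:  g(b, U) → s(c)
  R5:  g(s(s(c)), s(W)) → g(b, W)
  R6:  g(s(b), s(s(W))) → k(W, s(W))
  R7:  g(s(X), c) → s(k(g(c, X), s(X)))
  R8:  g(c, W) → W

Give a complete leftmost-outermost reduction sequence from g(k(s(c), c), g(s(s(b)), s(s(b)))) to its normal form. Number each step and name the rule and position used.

1. g(k(s(c), c), g(s(s(b)), s(s(b))))  →  g(c, g(s(s(b)), s(s(b))))   [R1 at 1]
2. g(c, g(s(s(b)), s(s(b))))  →  g(s(s(b)), s(s(b)))   [R8 at ε]
3. g(s(s(b)), s(s(b)))  →  s(b)   [R2 at ε]

s(b)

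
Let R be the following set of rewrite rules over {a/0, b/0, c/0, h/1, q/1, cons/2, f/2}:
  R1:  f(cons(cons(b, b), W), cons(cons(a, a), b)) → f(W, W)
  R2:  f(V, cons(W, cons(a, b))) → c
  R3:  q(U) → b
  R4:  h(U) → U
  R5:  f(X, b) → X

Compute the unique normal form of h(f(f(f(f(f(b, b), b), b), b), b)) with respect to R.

1. h(f(f(f(f(f(b, b), b), b), b), b))  →  f(f(f(f(f(b, b), b), b), b), b)   [R4 at ε]
2. f(f(f(f(f(b, b), b), b), b), b)  →  f(f(f(f(b, b), b), b), b)   [R5 at ε]
3. f(f(f(f(b, b), b), b), b)  →  f(f(f(b, b), b), b)   [R5 at ε]
4. f(f(f(b, b), b), b)  →  f(f(b, b), b)   [R5 at ε]
5. f(f(b, b), b)  →  f(b, b)   [R5 at ε]
6. f(b, b)  →  b   [R5 at ε]

b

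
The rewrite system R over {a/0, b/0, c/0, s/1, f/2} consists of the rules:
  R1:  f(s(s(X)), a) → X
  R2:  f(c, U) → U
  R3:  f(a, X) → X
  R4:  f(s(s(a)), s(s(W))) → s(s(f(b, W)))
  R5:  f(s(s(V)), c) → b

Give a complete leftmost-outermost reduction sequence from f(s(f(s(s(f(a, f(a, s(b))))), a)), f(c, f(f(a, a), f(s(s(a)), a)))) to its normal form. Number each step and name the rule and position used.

1. f(s(f(s(s(f(a, f(a, s(b))))), a)), f(c, f(f(a, a), f(s(s(a)), a))))  →  f(s(f(a, f(a, s(b)))), f(c, f(f(a, a), f(s(s(a)), a))))   [R1 at 1.1]
2. f(s(f(a, f(a, s(b)))), f(c, f(f(a, a), f(s(s(a)), a))))  →  f(s(f(a, s(b))), f(c, f(f(a, a), f(s(s(a)), a))))   [R3 at 1.1]
3. f(s(f(a, s(b))), f(c, f(f(a, a), f(s(s(a)), a))))  →  f(s(s(b)), f(c, f(f(a, a), f(s(s(a)), a))))   [R3 at 1.1]
4. f(s(s(b)), f(c, f(f(a, a), f(s(s(a)), a))))  →  f(s(s(b)), f(f(a, a), f(s(s(a)), a)))   [R2 at 2]
5. f(s(s(b)), f(f(a, a), f(s(s(a)), a)))  →  f(s(s(b)), f(a, f(s(s(a)), a)))   [R3 at 2.1]
6. f(s(s(b)), f(a, f(s(s(a)), a)))  →  f(s(s(b)), f(s(s(a)), a))   [R3 at 2]
7. f(s(s(b)), f(s(s(a)), a))  →  f(s(s(b)), a)   [R1 at 2]
8. f(s(s(b)), a)  →  b   [R1 at ε]

b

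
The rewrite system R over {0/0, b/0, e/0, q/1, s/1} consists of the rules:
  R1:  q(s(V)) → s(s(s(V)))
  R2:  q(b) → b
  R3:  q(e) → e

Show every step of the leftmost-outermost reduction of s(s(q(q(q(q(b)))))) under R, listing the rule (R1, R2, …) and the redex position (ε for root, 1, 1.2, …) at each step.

1. s(s(q(q(q(q(b))))))  →  s(s(q(q(q(b)))))   [R2 at 1.1.1.1.1]
2. s(s(q(q(q(b)))))  →  s(s(q(q(b))))   [R2 at 1.1.1.1]
3. s(s(q(q(b))))  →  s(s(q(b)))   [R2 at 1.1.1]
4. s(s(q(b)))  →  s(s(b))   [R2 at 1.1]

s(s(b))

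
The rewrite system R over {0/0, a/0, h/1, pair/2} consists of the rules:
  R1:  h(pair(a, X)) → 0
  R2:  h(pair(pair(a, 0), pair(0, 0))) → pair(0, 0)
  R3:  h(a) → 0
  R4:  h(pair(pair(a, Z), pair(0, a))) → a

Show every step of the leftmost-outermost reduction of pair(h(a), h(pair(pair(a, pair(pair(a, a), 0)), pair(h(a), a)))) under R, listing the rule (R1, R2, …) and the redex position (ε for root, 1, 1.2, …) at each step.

1. pair(h(a), h(pair(pair(a, pair(pair(a, a), 0)), pair(h(a), a))))  →  pair(0, h(pair(pair(a, pair(pair(a, a), 0)), pair(h(a), a))))   [R3 at 1]
2. pair(0, h(pair(pair(a, pair(pair(a, a), 0)), pair(h(a), a))))  →  pair(0, h(pair(pair(a, pair(pair(a, a), 0)), pair(0, a))))   [R3 at 2.1.2.1]
3. pair(0, h(pair(pair(a, pair(pair(a, a), 0)), pair(0, a))))  →  pair(0, a)   [R4 at 2]

pair(0, a)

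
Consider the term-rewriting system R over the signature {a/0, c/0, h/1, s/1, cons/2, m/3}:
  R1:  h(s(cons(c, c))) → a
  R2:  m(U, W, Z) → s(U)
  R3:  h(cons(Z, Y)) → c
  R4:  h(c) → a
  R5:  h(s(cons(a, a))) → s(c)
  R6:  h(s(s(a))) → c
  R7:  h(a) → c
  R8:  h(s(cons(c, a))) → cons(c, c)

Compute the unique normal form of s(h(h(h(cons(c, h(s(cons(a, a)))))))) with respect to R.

s(c)

1. s(h(h(h(cons(c, h(s(cons(a, a))))))))  →  s(h(h(c)))   [R3 at 1.1.1]
2. s(h(h(c)))  →  s(h(a))   [R4 at 1.1]
3. s(h(a))  →  s(c)   [R7 at 1]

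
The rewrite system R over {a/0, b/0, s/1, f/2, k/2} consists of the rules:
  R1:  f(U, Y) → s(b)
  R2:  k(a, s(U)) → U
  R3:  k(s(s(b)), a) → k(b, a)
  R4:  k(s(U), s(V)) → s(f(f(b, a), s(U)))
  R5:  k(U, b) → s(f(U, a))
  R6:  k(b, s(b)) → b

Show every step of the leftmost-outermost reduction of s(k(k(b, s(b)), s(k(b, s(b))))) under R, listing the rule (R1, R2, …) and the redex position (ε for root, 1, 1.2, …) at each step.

1. s(k(k(b, s(b)), s(k(b, s(b)))))  →  s(k(b, s(k(b, s(b)))))   [R6 at 1.1]
2. s(k(b, s(k(b, s(b)))))  →  s(k(b, s(b)))   [R6 at 1.2.1]
3. s(k(b, s(b)))  →  s(b)   [R6 at 1]

s(b)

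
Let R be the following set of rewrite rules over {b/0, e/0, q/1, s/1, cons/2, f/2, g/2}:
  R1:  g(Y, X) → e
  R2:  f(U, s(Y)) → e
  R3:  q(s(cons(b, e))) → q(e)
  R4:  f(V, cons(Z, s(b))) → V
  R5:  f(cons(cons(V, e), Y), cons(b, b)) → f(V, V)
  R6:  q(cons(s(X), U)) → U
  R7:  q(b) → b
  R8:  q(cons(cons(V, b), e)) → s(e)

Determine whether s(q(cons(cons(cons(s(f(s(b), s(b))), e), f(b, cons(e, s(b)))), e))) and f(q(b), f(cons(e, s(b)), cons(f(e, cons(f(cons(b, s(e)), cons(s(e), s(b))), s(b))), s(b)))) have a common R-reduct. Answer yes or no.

no — NF(t₁) = s(s(e)), NF(t₂) = b

Reduce t₁ = s(q(cons(cons(cons(s(f(s(b), s(b))), e), f(b, cons(e, s(b)))), e))):
1. s(q(cons(cons(cons(s(f(s(b), s(b))), e), f(b, cons(e, s(b)))), e)))  →  s(q(cons(cons(cons(s(e), e), f(b, cons(e, s(b)))), e)))   [R2 at 1.1.1.1.1.1]
2. s(q(cons(cons(cons(s(e), e), f(b, cons(e, s(b)))), e)))  →  s(q(cons(cons(cons(s(e), e), b), e)))   [R4 at 1.1.1.2]
3. s(q(cons(cons(cons(s(e), e), b), e)))  →  s(s(e))   [R8 at 1]

Reduce t₂ = f(q(b), f(cons(e, s(b)), cons(f(e, cons(f(cons(b, s(e)), cons(s(e), s(b))), s(b))), s(b)))):
1. f(q(b), f(cons(e, s(b)), cons(f(e, cons(f(cons(b, s(e)), cons(s(e), s(b))), s(b))), s(b))))  →  f(b, f(cons(e, s(b)), cons(f(e, cons(f(cons(b, s(e)), cons(s(e), s(b))), s(b))), s(b))))   [R7 at 1]
2. f(b, f(cons(e, s(b)), cons(f(e, cons(f(cons(b, s(e)), cons(s(e), s(b))), s(b))), s(b))))  →  f(b, cons(e, s(b)))   [R4 at 2]
3. f(b, cons(e, s(b)))  →  b   [R4 at ε]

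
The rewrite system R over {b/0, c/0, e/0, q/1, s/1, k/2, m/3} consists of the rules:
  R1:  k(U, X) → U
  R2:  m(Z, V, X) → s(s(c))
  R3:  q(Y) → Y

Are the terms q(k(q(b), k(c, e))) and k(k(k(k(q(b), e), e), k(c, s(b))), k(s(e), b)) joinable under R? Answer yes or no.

yes — NF(t₁) = b, NF(t₂) = b

Reduce t₁ = q(k(q(b), k(c, e))):
1. q(k(q(b), k(c, e)))  →  k(q(b), k(c, e))   [R3 at ε]
2. k(q(b), k(c, e))  →  q(b)   [R1 at ε]
3. q(b)  →  b   [R3 at ε]

Reduce t₂ = k(k(k(k(q(b), e), e), k(c, s(b))), k(s(e), b)):
1. k(k(k(k(q(b), e), e), k(c, s(b))), k(s(e), b))  →  k(k(k(q(b), e), e), k(c, s(b)))   [R1 at ε]
2. k(k(k(q(b), e), e), k(c, s(b)))  →  k(k(q(b), e), e)   [R1 at ε]
3. k(k(q(b), e), e)  →  k(q(b), e)   [R1 at ε]
4. k(q(b), e)  →  q(b)   [R1 at ε]
5. q(b)  →  b   [R3 at ε]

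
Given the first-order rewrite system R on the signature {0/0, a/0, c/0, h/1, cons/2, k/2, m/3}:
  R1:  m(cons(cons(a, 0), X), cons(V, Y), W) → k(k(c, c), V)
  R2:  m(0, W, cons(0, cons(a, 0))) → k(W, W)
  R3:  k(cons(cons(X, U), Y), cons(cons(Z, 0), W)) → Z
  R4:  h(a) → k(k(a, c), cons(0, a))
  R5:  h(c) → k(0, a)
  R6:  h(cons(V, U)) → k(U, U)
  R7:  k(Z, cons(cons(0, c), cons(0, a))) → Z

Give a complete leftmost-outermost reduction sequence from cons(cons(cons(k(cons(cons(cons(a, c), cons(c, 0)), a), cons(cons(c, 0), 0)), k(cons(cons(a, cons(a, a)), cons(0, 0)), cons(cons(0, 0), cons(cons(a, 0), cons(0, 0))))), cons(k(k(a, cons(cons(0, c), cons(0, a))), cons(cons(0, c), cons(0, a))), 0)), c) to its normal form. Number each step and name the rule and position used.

cons(cons(cons(c, 0), cons(a, 0)), c)

1. cons(cons(cons(k(cons(cons(cons(a, c), cons(c, 0)), a), cons(cons(c, 0), 0)), k(cons(cons(a, cons(a, a)), cons(0, 0)), cons(cons(0, 0), cons(cons(a, 0), cons(0, 0))))), cons(k(k(a, cons(cons(0, c), cons(0, a))), cons(cons(0, c), cons(0, a))), 0)), c)  →  cons(cons(cons(c, k(cons(cons(a, cons(a, a)), cons(0, 0)), cons(cons(0, 0), cons(cons(a, 0), cons(0, 0))))), cons(k(k(a, cons(cons(0, c), cons(0, a))), cons(cons(0, c), cons(0, a))), 0)), c)   [R3 at 1.1.1]
2. cons(cons(cons(c, k(cons(cons(a, cons(a, a)), cons(0, 0)), cons(cons(0, 0), cons(cons(a, 0), cons(0, 0))))), cons(k(k(a, cons(cons(0, c), cons(0, a))), cons(cons(0, c), cons(0, a))), 0)), c)  →  cons(cons(cons(c, 0), cons(k(k(a, cons(cons(0, c), cons(0, a))), cons(cons(0, c), cons(0, a))), 0)), c)   [R3 at 1.1.2]
3. cons(cons(cons(c, 0), cons(k(k(a, cons(cons(0, c), cons(0, a))), cons(cons(0, c), cons(0, a))), 0)), c)  →  cons(cons(cons(c, 0), cons(k(a, cons(cons(0, c), cons(0, a))), 0)), c)   [R7 at 1.2.1]
4. cons(cons(cons(c, 0), cons(k(a, cons(cons(0, c), cons(0, a))), 0)), c)  →  cons(cons(cons(c, 0), cons(a, 0)), c)   [R7 at 1.2.1]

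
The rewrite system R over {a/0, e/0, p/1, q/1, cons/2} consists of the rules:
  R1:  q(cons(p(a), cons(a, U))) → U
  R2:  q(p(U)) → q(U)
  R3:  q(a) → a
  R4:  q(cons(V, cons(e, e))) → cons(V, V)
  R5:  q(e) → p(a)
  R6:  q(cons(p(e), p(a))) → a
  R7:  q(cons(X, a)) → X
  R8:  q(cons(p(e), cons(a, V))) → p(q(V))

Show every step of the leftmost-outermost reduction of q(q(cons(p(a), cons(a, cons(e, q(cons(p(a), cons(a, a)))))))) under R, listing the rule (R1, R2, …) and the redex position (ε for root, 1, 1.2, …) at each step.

1. q(q(cons(p(a), cons(a, cons(e, q(cons(p(a), cons(a, a))))))))  →  q(cons(e, q(cons(p(a), cons(a, a)))))   [R1 at 1]
2. q(cons(e, q(cons(p(a), cons(a, a)))))  →  q(cons(e, a))   [R1 at 1.2]
3. q(cons(e, a))  →  e   [R7 at ε]

e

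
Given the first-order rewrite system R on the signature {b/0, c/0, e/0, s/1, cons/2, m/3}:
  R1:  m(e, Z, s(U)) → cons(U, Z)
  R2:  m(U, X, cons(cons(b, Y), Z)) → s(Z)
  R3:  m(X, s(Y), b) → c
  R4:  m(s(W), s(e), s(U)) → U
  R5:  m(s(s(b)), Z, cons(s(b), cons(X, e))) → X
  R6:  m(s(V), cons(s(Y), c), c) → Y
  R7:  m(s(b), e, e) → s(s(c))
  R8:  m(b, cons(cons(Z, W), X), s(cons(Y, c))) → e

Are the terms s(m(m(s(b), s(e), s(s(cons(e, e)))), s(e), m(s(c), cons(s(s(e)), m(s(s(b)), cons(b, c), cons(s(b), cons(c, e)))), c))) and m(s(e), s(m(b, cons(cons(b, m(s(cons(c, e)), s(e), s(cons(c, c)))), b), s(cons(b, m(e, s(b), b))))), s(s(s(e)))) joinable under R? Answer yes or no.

no — NF(t₁) = s(e), NF(t₂) = s(s(e))

Reduce t₁ = s(m(m(s(b), s(e), s(s(cons(e, e)))), s(e), m(s(c), cons(s(s(e)), m(s(s(b)), cons(b, c), cons(s(b), cons(c, e)))), c))):
1. s(m(m(s(b), s(e), s(s(cons(e, e)))), s(e), m(s(c), cons(s(s(e)), m(s(s(b)), cons(b, c), cons(s(b), cons(c, e)))), c)))  →  s(m(s(cons(e, e)), s(e), m(s(c), cons(s(s(e)), m(s(s(b)), cons(b, c), cons(s(b), cons(c, e)))), c)))   [R4 at 1.1]
2. s(m(s(cons(e, e)), s(e), m(s(c), cons(s(s(e)), m(s(s(b)), cons(b, c), cons(s(b), cons(c, e)))), c)))  →  s(m(s(cons(e, e)), s(e), m(s(c), cons(s(s(e)), c), c)))   [R5 at 1.3.2.2]
3. s(m(s(cons(e, e)), s(e), m(s(c), cons(s(s(e)), c), c)))  →  s(m(s(cons(e, e)), s(e), s(e)))   [R6 at 1.3]
4. s(m(s(cons(e, e)), s(e), s(e)))  →  s(e)   [R4 at 1]

Reduce t₂ = m(s(e), s(m(b, cons(cons(b, m(s(cons(c, e)), s(e), s(cons(c, c)))), b), s(cons(b, m(e, s(b), b))))), s(s(s(e)))):
1. m(s(e), s(m(b, cons(cons(b, m(s(cons(c, e)), s(e), s(cons(c, c)))), b), s(cons(b, m(e, s(b), b))))), s(s(s(e))))  →  m(s(e), s(m(b, cons(cons(b, cons(c, c)), b), s(cons(b, m(e, s(b), b))))), s(s(s(e))))   [R4 at 2.1.2.1.2]
2. m(s(e), s(m(b, cons(cons(b, cons(c, c)), b), s(cons(b, m(e, s(b), b))))), s(s(s(e))))  →  m(s(e), s(m(b, cons(cons(b, cons(c, c)), b), s(cons(b, c)))), s(s(s(e))))   [R3 at 2.1.3.1.2]
3. m(s(e), s(m(b, cons(cons(b, cons(c, c)), b), s(cons(b, c)))), s(s(s(e))))  →  m(s(e), s(e), s(s(s(e))))   [R8 at 2.1]
4. m(s(e), s(e), s(s(s(e))))  →  s(s(e))   [R4 at ε]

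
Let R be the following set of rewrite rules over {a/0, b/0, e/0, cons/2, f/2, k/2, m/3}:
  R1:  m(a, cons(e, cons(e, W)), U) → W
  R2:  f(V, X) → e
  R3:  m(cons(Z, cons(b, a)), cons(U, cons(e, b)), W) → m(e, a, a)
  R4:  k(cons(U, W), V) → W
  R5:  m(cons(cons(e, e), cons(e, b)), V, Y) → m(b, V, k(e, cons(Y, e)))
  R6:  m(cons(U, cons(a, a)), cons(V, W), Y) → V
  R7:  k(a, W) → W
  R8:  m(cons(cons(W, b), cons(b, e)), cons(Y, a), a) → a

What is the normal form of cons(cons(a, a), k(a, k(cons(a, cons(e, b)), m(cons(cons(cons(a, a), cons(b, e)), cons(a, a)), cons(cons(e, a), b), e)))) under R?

cons(cons(a, a), cons(e, b))

1. cons(cons(a, a), k(a, k(cons(a, cons(e, b)), m(cons(cons(cons(a, a), cons(b, e)), cons(a, a)), cons(cons(e, a), b), e))))  →  cons(cons(a, a), k(cons(a, cons(e, b)), m(cons(cons(cons(a, a), cons(b, e)), cons(a, a)), cons(cons(e, a), b), e)))   [R7 at 2]
2. cons(cons(a, a), k(cons(a, cons(e, b)), m(cons(cons(cons(a, a), cons(b, e)), cons(a, a)), cons(cons(e, a), b), e)))  →  cons(cons(a, a), cons(e, b))   [R4 at 2]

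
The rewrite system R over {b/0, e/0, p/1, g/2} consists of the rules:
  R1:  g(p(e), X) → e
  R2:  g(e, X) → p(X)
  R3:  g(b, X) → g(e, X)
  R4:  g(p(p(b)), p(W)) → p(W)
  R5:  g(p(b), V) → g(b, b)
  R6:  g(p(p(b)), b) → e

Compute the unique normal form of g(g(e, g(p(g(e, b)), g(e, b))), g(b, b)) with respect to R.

1. g(g(e, g(p(g(e, b)), g(e, b))), g(b, b))  →  g(p(g(p(g(e, b)), g(e, b))), g(b, b))   [R2 at 1]
2. g(p(g(p(g(e, b)), g(e, b))), g(b, b))  →  g(p(g(p(p(b)), g(e, b))), g(b, b))   [R2 at 1.1.1.1]
3. g(p(g(p(p(b)), g(e, b))), g(b, b))  →  g(p(g(p(p(b)), p(b))), g(b, b))   [R2 at 1.1.2]
4. g(p(g(p(p(b)), p(b))), g(b, b))  →  g(p(p(b)), g(b, b))   [R4 at 1.1]
5. g(p(p(b)), g(b, b))  →  g(p(p(b)), g(e, b))   [R3 at 2]
6. g(p(p(b)), g(e, b))  →  g(p(p(b)), p(b))   [R2 at 2]
7. g(p(p(b)), p(b))  →  p(b)   [R4 at ε]

p(b)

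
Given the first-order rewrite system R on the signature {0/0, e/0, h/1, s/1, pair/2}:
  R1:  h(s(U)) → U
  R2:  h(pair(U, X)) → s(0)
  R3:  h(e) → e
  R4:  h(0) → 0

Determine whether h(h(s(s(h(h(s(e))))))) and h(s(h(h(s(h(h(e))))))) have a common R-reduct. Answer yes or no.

Reduce t₁ = h(h(s(s(h(h(s(e))))))):
1. h(h(s(s(h(h(s(e)))))))  →  h(s(h(h(s(e)))))   [R1 at 1]
2. h(s(h(h(s(e)))))  →  h(h(s(e)))   [R1 at ε]
3. h(h(s(e)))  →  h(e)   [R1 at 1]
4. h(e)  →  e   [R3 at ε]

Reduce t₂ = h(s(h(h(s(h(h(e))))))):
1. h(s(h(h(s(h(h(e)))))))  →  h(h(s(h(h(e)))))   [R1 at ε]
2. h(h(s(h(h(e)))))  →  h(h(h(e)))   [R1 at 1]
3. h(h(h(e)))  →  h(h(e))   [R3 at 1.1]
4. h(h(e))  →  h(e)   [R3 at 1]
5. h(e)  →  e   [R3 at ε]

yes — NF(t₁) = e, NF(t₂) = e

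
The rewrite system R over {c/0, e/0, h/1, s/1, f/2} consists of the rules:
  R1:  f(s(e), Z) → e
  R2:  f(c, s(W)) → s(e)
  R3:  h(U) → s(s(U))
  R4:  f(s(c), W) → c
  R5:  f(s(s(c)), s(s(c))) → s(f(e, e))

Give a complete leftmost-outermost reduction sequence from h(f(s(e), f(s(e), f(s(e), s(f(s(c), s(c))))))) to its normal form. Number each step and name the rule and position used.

s(s(e))

1. h(f(s(e), f(s(e), f(s(e), s(f(s(c), s(c)))))))  →  s(s(f(s(e), f(s(e), f(s(e), s(f(s(c), s(c))))))))   [R3 at ε]
2. s(s(f(s(e), f(s(e), f(s(e), s(f(s(c), s(c))))))))  →  s(s(e))   [R1 at 1.1]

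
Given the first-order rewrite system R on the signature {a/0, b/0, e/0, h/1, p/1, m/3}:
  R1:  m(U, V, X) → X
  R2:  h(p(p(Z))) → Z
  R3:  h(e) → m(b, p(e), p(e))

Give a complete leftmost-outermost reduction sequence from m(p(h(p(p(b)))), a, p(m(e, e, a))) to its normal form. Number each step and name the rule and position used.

p(a)

1. m(p(h(p(p(b)))), a, p(m(e, e, a)))  →  p(m(e, e, a))   [R1 at ε]
2. p(m(e, e, a))  →  p(a)   [R1 at 1]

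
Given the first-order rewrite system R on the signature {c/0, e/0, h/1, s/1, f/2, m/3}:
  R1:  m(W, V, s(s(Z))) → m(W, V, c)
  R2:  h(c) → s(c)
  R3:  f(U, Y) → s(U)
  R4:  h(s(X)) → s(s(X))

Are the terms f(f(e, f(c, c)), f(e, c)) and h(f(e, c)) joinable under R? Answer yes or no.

yes — NF(t₁) = s(s(e)), NF(t₂) = s(s(e))

Reduce t₁ = f(f(e, f(c, c)), f(e, c)):
1. f(f(e, f(c, c)), f(e, c))  →  s(f(e, f(c, c)))   [R3 at ε]
2. s(f(e, f(c, c)))  →  s(s(e))   [R3 at 1]

Reduce t₂ = h(f(e, c)):
1. h(f(e, c))  →  h(s(e))   [R3 at 1]
2. h(s(e))  →  s(s(e))   [R4 at ε]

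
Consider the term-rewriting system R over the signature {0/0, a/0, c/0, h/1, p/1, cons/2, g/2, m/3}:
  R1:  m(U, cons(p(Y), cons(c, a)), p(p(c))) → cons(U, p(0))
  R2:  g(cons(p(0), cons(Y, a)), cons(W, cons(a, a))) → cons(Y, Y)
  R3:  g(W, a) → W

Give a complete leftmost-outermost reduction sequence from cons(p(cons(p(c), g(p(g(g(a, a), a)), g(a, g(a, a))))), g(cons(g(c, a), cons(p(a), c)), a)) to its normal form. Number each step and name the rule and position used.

cons(p(cons(p(c), p(a))), cons(c, cons(p(a), c)))

1. cons(p(cons(p(c), g(p(g(g(a, a), a)), g(a, g(a, a))))), g(cons(g(c, a), cons(p(a), c)), a))  →  cons(p(cons(p(c), g(p(g(a, a)), g(a, g(a, a))))), g(cons(g(c, a), cons(p(a), c)), a))   [R3 at 1.1.2.1.1]
2. cons(p(cons(p(c), g(p(g(a, a)), g(a, g(a, a))))), g(cons(g(c, a), cons(p(a), c)), a))  →  cons(p(cons(p(c), g(p(a), g(a, g(a, a))))), g(cons(g(c, a), cons(p(a), c)), a))   [R3 at 1.1.2.1.1]
3. cons(p(cons(p(c), g(p(a), g(a, g(a, a))))), g(cons(g(c, a), cons(p(a), c)), a))  →  cons(p(cons(p(c), g(p(a), g(a, a)))), g(cons(g(c, a), cons(p(a), c)), a))   [R3 at 1.1.2.2.2]
4. cons(p(cons(p(c), g(p(a), g(a, a)))), g(cons(g(c, a), cons(p(a), c)), a))  →  cons(p(cons(p(c), g(p(a), a))), g(cons(g(c, a), cons(p(a), c)), a))   [R3 at 1.1.2.2]
5. cons(p(cons(p(c), g(p(a), a))), g(cons(g(c, a), cons(p(a), c)), a))  →  cons(p(cons(p(c), p(a))), g(cons(g(c, a), cons(p(a), c)), a))   [R3 at 1.1.2]
6. cons(p(cons(p(c), p(a))), g(cons(g(c, a), cons(p(a), c)), a))  →  cons(p(cons(p(c), p(a))), cons(g(c, a), cons(p(a), c)))   [R3 at 2]
7. cons(p(cons(p(c), p(a))), cons(g(c, a), cons(p(a), c)))  →  cons(p(cons(p(c), p(a))), cons(c, cons(p(a), c)))   [R3 at 2.1]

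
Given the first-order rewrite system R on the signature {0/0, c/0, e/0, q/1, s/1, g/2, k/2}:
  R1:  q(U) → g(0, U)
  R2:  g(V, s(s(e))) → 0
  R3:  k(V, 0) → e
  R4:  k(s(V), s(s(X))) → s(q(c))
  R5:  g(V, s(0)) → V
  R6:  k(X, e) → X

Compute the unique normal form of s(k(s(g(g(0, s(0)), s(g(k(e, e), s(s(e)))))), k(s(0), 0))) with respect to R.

1. s(k(s(g(g(0, s(0)), s(g(k(e, e), s(s(e)))))), k(s(0), 0)))  →  s(k(s(g(0, s(g(k(e, e), s(s(e)))))), k(s(0), 0)))   [R5 at 1.1.1.1]
2. s(k(s(g(0, s(g(k(e, e), s(s(e)))))), k(s(0), 0)))  →  s(k(s(g(0, s(0))), k(s(0), 0)))   [R2 at 1.1.1.2.1]
3. s(k(s(g(0, s(0))), k(s(0), 0)))  →  s(k(s(0), k(s(0), 0)))   [R5 at 1.1.1]
4. s(k(s(0), k(s(0), 0)))  →  s(k(s(0), e))   [R3 at 1.2]
5. s(k(s(0), e))  →  s(s(0))   [R6 at 1]

s(s(0))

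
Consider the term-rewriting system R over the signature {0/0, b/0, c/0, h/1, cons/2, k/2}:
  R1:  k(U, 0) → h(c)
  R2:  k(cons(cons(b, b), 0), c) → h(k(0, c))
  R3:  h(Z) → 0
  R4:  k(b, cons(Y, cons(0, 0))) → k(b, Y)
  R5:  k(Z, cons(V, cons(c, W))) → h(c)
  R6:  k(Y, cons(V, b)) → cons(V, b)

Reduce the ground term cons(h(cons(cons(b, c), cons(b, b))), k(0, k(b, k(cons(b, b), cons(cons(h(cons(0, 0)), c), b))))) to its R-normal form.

cons(0, cons(cons(0, c), b))

1. cons(h(cons(cons(b, c), cons(b, b))), k(0, k(b, k(cons(b, b), cons(cons(h(cons(0, 0)), c), b)))))  →  cons(0, k(0, k(b, k(cons(b, b), cons(cons(h(cons(0, 0)), c), b)))))   [R3 at 1]
2. cons(0, k(0, k(b, k(cons(b, b), cons(cons(h(cons(0, 0)), c), b)))))  →  cons(0, k(0, k(b, cons(cons(h(cons(0, 0)), c), b))))   [R6 at 2.2.2]
3. cons(0, k(0, k(b, cons(cons(h(cons(0, 0)), c), b))))  →  cons(0, k(0, cons(cons(h(cons(0, 0)), c), b)))   [R6 at 2.2]
4. cons(0, k(0, cons(cons(h(cons(0, 0)), c), b)))  →  cons(0, cons(cons(h(cons(0, 0)), c), b))   [R6 at 2]
5. cons(0, cons(cons(h(cons(0, 0)), c), b))  →  cons(0, cons(cons(0, c), b))   [R3 at 2.1.1]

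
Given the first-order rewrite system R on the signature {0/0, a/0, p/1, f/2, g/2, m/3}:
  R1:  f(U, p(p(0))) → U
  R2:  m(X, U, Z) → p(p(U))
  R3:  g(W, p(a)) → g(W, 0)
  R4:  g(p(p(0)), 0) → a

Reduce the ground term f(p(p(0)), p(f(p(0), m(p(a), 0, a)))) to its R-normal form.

p(p(0))

1. f(p(p(0)), p(f(p(0), m(p(a), 0, a))))  →  f(p(p(0)), p(f(p(0), p(p(0)))))   [R2 at 2.1.2]
2. f(p(p(0)), p(f(p(0), p(p(0)))))  →  f(p(p(0)), p(p(0)))   [R1 at 2.1]
3. f(p(p(0)), p(p(0)))  →  p(p(0))   [R1 at ε]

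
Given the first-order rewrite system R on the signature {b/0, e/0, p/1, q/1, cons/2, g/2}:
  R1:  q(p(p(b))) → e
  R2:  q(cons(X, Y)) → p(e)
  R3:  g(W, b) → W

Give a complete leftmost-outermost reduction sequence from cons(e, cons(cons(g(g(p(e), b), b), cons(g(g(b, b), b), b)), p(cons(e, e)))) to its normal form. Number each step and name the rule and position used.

cons(e, cons(cons(p(e), cons(b, b)), p(cons(e, e))))

1. cons(e, cons(cons(g(g(p(e), b), b), cons(g(g(b, b), b), b)), p(cons(e, e))))  →  cons(e, cons(cons(g(p(e), b), cons(g(g(b, b), b), b)), p(cons(e, e))))   [R3 at 2.1.1]
2. cons(e, cons(cons(g(p(e), b), cons(g(g(b, b), b), b)), p(cons(e, e))))  →  cons(e, cons(cons(p(e), cons(g(g(b, b), b), b)), p(cons(e, e))))   [R3 at 2.1.1]
3. cons(e, cons(cons(p(e), cons(g(g(b, b), b), b)), p(cons(e, e))))  →  cons(e, cons(cons(p(e), cons(g(b, b), b)), p(cons(e, e))))   [R3 at 2.1.2.1]
4. cons(e, cons(cons(p(e), cons(g(b, b), b)), p(cons(e, e))))  →  cons(e, cons(cons(p(e), cons(b, b)), p(cons(e, e))))   [R3 at 2.1.2.1]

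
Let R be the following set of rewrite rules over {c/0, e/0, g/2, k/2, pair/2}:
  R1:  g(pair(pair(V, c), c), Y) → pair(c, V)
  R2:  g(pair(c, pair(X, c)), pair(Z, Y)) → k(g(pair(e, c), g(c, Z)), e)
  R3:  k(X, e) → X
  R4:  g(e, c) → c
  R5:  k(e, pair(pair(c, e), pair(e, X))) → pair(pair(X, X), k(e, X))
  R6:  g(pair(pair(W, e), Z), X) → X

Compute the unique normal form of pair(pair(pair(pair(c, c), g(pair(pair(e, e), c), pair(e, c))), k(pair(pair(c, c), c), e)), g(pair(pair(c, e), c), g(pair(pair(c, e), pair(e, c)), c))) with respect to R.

1. pair(pair(pair(pair(c, c), g(pair(pair(e, e), c), pair(e, c))), k(pair(pair(c, c), c), e)), g(pair(pair(c, e), c), g(pair(pair(c, e), pair(e, c)), c)))  →  pair(pair(pair(pair(c, c), pair(e, c)), k(pair(pair(c, c), c), e)), g(pair(pair(c, e), c), g(pair(pair(c, e), pair(e, c)), c)))   [R6 at 1.1.2]
2. pair(pair(pair(pair(c, c), pair(e, c)), k(pair(pair(c, c), c), e)), g(pair(pair(c, e), c), g(pair(pair(c, e), pair(e, c)), c)))  →  pair(pair(pair(pair(c, c), pair(e, c)), pair(pair(c, c), c)), g(pair(pair(c, e), c), g(pair(pair(c, e), pair(e, c)), c)))   [R3 at 1.2]
3. pair(pair(pair(pair(c, c), pair(e, c)), pair(pair(c, c), c)), g(pair(pair(c, e), c), g(pair(pair(c, e), pair(e, c)), c)))  →  pair(pair(pair(pair(c, c), pair(e, c)), pair(pair(c, c), c)), g(pair(pair(c, e), pair(e, c)), c))   [R6 at 2]
4. pair(pair(pair(pair(c, c), pair(e, c)), pair(pair(c, c), c)), g(pair(pair(c, e), pair(e, c)), c))  →  pair(pair(pair(pair(c, c), pair(e, c)), pair(pair(c, c), c)), c)   [R6 at 2]

pair(pair(pair(pair(c, c), pair(e, c)), pair(pair(c, c), c)), c)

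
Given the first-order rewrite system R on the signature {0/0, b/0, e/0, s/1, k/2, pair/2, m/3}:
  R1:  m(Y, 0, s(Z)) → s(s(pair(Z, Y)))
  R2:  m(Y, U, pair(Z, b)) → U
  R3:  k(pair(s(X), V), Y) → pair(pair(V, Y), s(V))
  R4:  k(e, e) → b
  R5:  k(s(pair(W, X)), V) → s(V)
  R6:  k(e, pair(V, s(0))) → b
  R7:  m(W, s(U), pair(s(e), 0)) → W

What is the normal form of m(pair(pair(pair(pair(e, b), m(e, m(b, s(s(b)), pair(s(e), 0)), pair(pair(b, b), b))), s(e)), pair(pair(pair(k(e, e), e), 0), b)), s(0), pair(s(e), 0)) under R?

pair(pair(pair(pair(e, b), b), s(e)), pair(pair(pair(b, e), 0), b))

1. m(pair(pair(pair(pair(e, b), m(e, m(b, s(s(b)), pair(s(e), 0)), pair(pair(b, b), b))), s(e)), pair(pair(pair(k(e, e), e), 0), b)), s(0), pair(s(e), 0))  →  pair(pair(pair(pair(e, b), m(e, m(b, s(s(b)), pair(s(e), 0)), pair(pair(b, b), b))), s(e)), pair(pair(pair(k(e, e), e), 0), b))   [R7 at ε]
2. pair(pair(pair(pair(e, b), m(e, m(b, s(s(b)), pair(s(e), 0)), pair(pair(b, b), b))), s(e)), pair(pair(pair(k(e, e), e), 0), b))  →  pair(pair(pair(pair(e, b), m(b, s(s(b)), pair(s(e), 0))), s(e)), pair(pair(pair(k(e, e), e), 0), b))   [R2 at 1.1.2]
3. pair(pair(pair(pair(e, b), m(b, s(s(b)), pair(s(e), 0))), s(e)), pair(pair(pair(k(e, e), e), 0), b))  →  pair(pair(pair(pair(e, b), b), s(e)), pair(pair(pair(k(e, e), e), 0), b))   [R7 at 1.1.2]
4. pair(pair(pair(pair(e, b), b), s(e)), pair(pair(pair(k(e, e), e), 0), b))  →  pair(pair(pair(pair(e, b), b), s(e)), pair(pair(pair(b, e), 0), b))   [R4 at 2.1.1.1]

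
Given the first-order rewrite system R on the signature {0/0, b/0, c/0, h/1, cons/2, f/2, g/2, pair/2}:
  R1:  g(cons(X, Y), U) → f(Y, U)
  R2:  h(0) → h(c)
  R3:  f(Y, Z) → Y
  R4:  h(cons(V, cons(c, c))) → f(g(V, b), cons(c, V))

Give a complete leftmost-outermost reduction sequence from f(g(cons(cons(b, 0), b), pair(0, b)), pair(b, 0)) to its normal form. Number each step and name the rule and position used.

1. f(g(cons(cons(b, 0), b), pair(0, b)), pair(b, 0))  →  g(cons(cons(b, 0), b), pair(0, b))   [R3 at ε]
2. g(cons(cons(b, 0), b), pair(0, b))  →  f(b, pair(0, b))   [R1 at ε]
3. f(b, pair(0, b))  →  b   [R3 at ε]

b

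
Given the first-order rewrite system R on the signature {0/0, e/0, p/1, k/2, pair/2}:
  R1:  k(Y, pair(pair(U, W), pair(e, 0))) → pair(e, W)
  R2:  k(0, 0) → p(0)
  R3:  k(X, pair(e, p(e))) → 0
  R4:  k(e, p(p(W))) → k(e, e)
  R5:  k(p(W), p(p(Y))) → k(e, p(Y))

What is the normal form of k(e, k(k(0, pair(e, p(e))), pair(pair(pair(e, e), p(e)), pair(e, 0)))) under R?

1. k(e, k(k(0, pair(e, p(e))), pair(pair(pair(e, e), p(e)), pair(e, 0))))  →  k(e, pair(e, p(e)))   [R1 at 2]
2. k(e, pair(e, p(e)))  →  0   [R3 at ε]

0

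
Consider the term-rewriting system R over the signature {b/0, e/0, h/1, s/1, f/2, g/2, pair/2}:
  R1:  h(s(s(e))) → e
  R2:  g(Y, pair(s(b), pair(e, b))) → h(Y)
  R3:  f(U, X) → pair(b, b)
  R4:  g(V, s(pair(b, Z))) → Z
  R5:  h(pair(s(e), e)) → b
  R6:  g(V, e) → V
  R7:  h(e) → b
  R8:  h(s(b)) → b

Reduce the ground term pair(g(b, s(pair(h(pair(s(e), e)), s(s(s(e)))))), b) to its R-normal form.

pair(s(s(s(e))), b)

1. pair(g(b, s(pair(h(pair(s(e), e)), s(s(s(e)))))), b)  →  pair(g(b, s(pair(b, s(s(s(e)))))), b)   [R5 at 1.2.1.1]
2. pair(g(b, s(pair(b, s(s(s(e)))))), b)  →  pair(s(s(s(e))), b)   [R4 at 1]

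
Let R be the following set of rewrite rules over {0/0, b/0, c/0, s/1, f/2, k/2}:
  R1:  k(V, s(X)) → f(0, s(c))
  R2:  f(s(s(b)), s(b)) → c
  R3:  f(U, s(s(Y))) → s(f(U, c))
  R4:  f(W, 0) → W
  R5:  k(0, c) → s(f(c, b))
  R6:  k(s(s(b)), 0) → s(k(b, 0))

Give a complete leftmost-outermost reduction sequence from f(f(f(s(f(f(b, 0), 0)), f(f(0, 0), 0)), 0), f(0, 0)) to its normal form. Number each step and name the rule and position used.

s(b)

1. f(f(f(s(f(f(b, 0), 0)), f(f(0, 0), 0)), 0), f(0, 0))  →  f(f(s(f(f(b, 0), 0)), f(f(0, 0), 0)), f(0, 0))   [R4 at 1]
2. f(f(s(f(f(b, 0), 0)), f(f(0, 0), 0)), f(0, 0))  →  f(f(s(f(b, 0)), f(f(0, 0), 0)), f(0, 0))   [R4 at 1.1.1]
3. f(f(s(f(b, 0)), f(f(0, 0), 0)), f(0, 0))  →  f(f(s(b), f(f(0, 0), 0)), f(0, 0))   [R4 at 1.1.1]
4. f(f(s(b), f(f(0, 0), 0)), f(0, 0))  →  f(f(s(b), f(0, 0)), f(0, 0))   [R4 at 1.2]
5. f(f(s(b), f(0, 0)), f(0, 0))  →  f(f(s(b), 0), f(0, 0))   [R4 at 1.2]
6. f(f(s(b), 0), f(0, 0))  →  f(s(b), f(0, 0))   [R4 at 1]
7. f(s(b), f(0, 0))  →  f(s(b), 0)   [R4 at 2]
8. f(s(b), 0)  →  s(b)   [R4 at ε]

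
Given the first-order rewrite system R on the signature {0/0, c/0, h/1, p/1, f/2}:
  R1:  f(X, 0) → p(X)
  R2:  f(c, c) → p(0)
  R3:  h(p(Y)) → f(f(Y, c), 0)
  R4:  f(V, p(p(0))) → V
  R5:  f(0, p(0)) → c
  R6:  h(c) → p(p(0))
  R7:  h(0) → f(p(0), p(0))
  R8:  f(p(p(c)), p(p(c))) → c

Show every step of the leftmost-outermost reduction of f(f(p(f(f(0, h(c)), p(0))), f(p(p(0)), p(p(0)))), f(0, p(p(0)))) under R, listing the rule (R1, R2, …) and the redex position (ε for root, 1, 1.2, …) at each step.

p(p(c))

1. f(f(p(f(f(0, h(c)), p(0))), f(p(p(0)), p(p(0)))), f(0, p(p(0))))  →  f(f(p(f(f(0, p(p(0))), p(0))), f(p(p(0)), p(p(0)))), f(0, p(p(0))))   [R6 at 1.1.1.1.2]
2. f(f(p(f(f(0, p(p(0))), p(0))), f(p(p(0)), p(p(0)))), f(0, p(p(0))))  →  f(f(p(f(0, p(0))), f(p(p(0)), p(p(0)))), f(0, p(p(0))))   [R4 at 1.1.1.1]
3. f(f(p(f(0, p(0))), f(p(p(0)), p(p(0)))), f(0, p(p(0))))  →  f(f(p(c), f(p(p(0)), p(p(0)))), f(0, p(p(0))))   [R5 at 1.1.1]
4. f(f(p(c), f(p(p(0)), p(p(0)))), f(0, p(p(0))))  →  f(f(p(c), p(p(0))), f(0, p(p(0))))   [R4 at 1.2]
5. f(f(p(c), p(p(0))), f(0, p(p(0))))  →  f(p(c), f(0, p(p(0))))   [R4 at 1]
6. f(p(c), f(0, p(p(0))))  →  f(p(c), 0)   [R4 at 2]
7. f(p(c), 0)  →  p(p(c))   [R1 at ε]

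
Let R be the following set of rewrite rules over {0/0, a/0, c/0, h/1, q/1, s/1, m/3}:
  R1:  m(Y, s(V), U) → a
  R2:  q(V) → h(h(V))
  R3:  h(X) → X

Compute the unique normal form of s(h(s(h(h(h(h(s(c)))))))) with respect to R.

1. s(h(s(h(h(h(h(s(c))))))))  →  s(s(h(h(h(h(s(c)))))))   [R3 at 1]
2. s(s(h(h(h(h(s(c)))))))  →  s(s(h(h(h(s(c))))))   [R3 at 1.1]
3. s(s(h(h(h(s(c))))))  →  s(s(h(h(s(c)))))   [R3 at 1.1]
4. s(s(h(h(s(c)))))  →  s(s(h(s(c))))   [R3 at 1.1]
5. s(s(h(s(c))))  →  s(s(s(c)))   [R3 at 1.1]

s(s(s(c)))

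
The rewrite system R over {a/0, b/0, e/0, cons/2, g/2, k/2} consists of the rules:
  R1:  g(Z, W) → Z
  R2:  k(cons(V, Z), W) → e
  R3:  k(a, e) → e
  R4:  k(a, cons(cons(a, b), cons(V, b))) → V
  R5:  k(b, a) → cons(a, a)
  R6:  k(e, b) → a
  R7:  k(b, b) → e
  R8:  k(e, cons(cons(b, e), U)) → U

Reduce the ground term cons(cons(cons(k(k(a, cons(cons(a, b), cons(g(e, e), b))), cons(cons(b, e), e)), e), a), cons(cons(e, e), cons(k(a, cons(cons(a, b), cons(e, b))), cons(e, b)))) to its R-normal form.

1. cons(cons(cons(k(k(a, cons(cons(a, b), cons(g(e, e), b))), cons(cons(b, e), e)), e), a), cons(cons(e, e), cons(k(a, cons(cons(a, b), cons(e, b))), cons(e, b))))  →  cons(cons(cons(k(g(e, e), cons(cons(b, e), e)), e), a), cons(cons(e, e), cons(k(a, cons(cons(a, b), cons(e, b))), cons(e, b))))   [R4 at 1.1.1.1]
2. cons(cons(cons(k(g(e, e), cons(cons(b, e), e)), e), a), cons(cons(e, e), cons(k(a, cons(cons(a, b), cons(e, b))), cons(e, b))))  →  cons(cons(cons(k(e, cons(cons(b, e), e)), e), a), cons(cons(e, e), cons(k(a, cons(cons(a, b), cons(e, b))), cons(e, b))))   [R1 at 1.1.1.1]
3. cons(cons(cons(k(e, cons(cons(b, e), e)), e), a), cons(cons(e, e), cons(k(a, cons(cons(a, b), cons(e, b))), cons(e, b))))  →  cons(cons(cons(e, e), a), cons(cons(e, e), cons(k(a, cons(cons(a, b), cons(e, b))), cons(e, b))))   [R8 at 1.1.1]
4. cons(cons(cons(e, e), a), cons(cons(e, e), cons(k(a, cons(cons(a, b), cons(e, b))), cons(e, b))))  →  cons(cons(cons(e, e), a), cons(cons(e, e), cons(e, cons(e, b))))   [R4 at 2.2.1]

cons(cons(cons(e, e), a), cons(cons(e, e), cons(e, cons(e, b))))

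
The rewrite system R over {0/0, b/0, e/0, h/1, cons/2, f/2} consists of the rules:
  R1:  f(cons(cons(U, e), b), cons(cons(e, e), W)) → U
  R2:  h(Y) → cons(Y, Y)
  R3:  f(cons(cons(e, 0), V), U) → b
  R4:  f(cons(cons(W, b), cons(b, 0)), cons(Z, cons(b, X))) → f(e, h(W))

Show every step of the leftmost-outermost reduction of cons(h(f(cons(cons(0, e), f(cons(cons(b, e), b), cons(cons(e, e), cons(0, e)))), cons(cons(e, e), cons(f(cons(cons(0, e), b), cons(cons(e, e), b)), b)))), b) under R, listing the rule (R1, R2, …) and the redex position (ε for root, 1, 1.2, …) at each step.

cons(cons(0, 0), b)

1. cons(h(f(cons(cons(0, e), f(cons(cons(b, e), b), cons(cons(e, e), cons(0, e)))), cons(cons(e, e), cons(f(cons(cons(0, e), b), cons(cons(e, e), b)), b)))), b)  →  cons(cons(f(cons(cons(0, e), f(cons(cons(b, e), b), cons(cons(e, e), cons(0, e)))), cons(cons(e, e), cons(f(cons(cons(0, e), b), cons(cons(e, e), b)), b))), f(cons(cons(0, e), f(cons(cons(b, e), b), cons(cons(e, e), cons(0, e)))), cons(cons(e, e), cons(f(cons(cons(0, e), b), cons(cons(e, e), b)), b)))), b)   [R2 at 1]
2. cons(cons(f(cons(cons(0, e), f(cons(cons(b, e), b), cons(cons(e, e), cons(0, e)))), cons(cons(e, e), cons(f(cons(cons(0, e), b), cons(cons(e, e), b)), b))), f(cons(cons(0, e), f(cons(cons(b, e), b), cons(cons(e, e), cons(0, e)))), cons(cons(e, e), cons(f(cons(cons(0, e), b), cons(cons(e, e), b)), b)))), b)  →  cons(cons(f(cons(cons(0, e), b), cons(cons(e, e), cons(f(cons(cons(0, e), b), cons(cons(e, e), b)), b))), f(cons(cons(0, e), f(cons(cons(b, e), b), cons(cons(e, e), cons(0, e)))), cons(cons(e, e), cons(f(cons(cons(0, e), b), cons(cons(e, e), b)), b)))), b)   [R1 at 1.1.1.2]
3. cons(cons(f(cons(cons(0, e), b), cons(cons(e, e), cons(f(cons(cons(0, e), b), cons(cons(e, e), b)), b))), f(cons(cons(0, e), f(cons(cons(b, e), b), cons(cons(e, e), cons(0, e)))), cons(cons(e, e), cons(f(cons(cons(0, e), b), cons(cons(e, e), b)), b)))), b)  →  cons(cons(0, f(cons(cons(0, e), f(cons(cons(b, e), b), cons(cons(e, e), cons(0, e)))), cons(cons(e, e), cons(f(cons(cons(0, e), b), cons(cons(e, e), b)), b)))), b)   [R1 at 1.1]
4. cons(cons(0, f(cons(cons(0, e), f(cons(cons(b, e), b), cons(cons(e, e), cons(0, e)))), cons(cons(e, e), cons(f(cons(cons(0, e), b), cons(cons(e, e), b)), b)))), b)  →  cons(cons(0, f(cons(cons(0, e), b), cons(cons(e, e), cons(f(cons(cons(0, e), b), cons(cons(e, e), b)), b)))), b)   [R1 at 1.2.1.2]
5. cons(cons(0, f(cons(cons(0, e), b), cons(cons(e, e), cons(f(cons(cons(0, e), b), cons(cons(e, e), b)), b)))), b)  →  cons(cons(0, 0), b)   [R1 at 1.2]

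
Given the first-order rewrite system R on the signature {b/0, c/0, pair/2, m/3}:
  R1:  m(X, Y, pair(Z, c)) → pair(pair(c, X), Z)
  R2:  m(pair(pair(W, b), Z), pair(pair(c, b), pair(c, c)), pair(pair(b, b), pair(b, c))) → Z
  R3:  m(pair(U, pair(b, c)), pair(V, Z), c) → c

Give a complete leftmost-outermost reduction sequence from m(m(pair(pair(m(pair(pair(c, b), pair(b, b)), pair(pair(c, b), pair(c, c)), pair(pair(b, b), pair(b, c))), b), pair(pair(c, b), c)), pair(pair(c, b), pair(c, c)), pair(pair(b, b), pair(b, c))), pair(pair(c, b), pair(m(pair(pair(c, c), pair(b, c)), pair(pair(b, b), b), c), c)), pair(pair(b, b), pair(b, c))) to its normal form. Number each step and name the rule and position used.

c

1. m(m(pair(pair(m(pair(pair(c, b), pair(b, b)), pair(pair(c, b), pair(c, c)), pair(pair(b, b), pair(b, c))), b), pair(pair(c, b), c)), pair(pair(c, b), pair(c, c)), pair(pair(b, b), pair(b, c))), pair(pair(c, b), pair(m(pair(pair(c, c), pair(b, c)), pair(pair(b, b), b), c), c)), pair(pair(b, b), pair(b, c)))  →  m(pair(pair(c, b), c), pair(pair(c, b), pair(m(pair(pair(c, c), pair(b, c)), pair(pair(b, b), b), c), c)), pair(pair(b, b), pair(b, c)))   [R2 at 1]
2. m(pair(pair(c, b), c), pair(pair(c, b), pair(m(pair(pair(c, c), pair(b, c)), pair(pair(b, b), b), c), c)), pair(pair(b, b), pair(b, c)))  →  m(pair(pair(c, b), c), pair(pair(c, b), pair(c, c)), pair(pair(b, b), pair(b, c)))   [R3 at 2.2.1]
3. m(pair(pair(c, b), c), pair(pair(c, b), pair(c, c)), pair(pair(b, b), pair(b, c)))  →  c   [R2 at ε]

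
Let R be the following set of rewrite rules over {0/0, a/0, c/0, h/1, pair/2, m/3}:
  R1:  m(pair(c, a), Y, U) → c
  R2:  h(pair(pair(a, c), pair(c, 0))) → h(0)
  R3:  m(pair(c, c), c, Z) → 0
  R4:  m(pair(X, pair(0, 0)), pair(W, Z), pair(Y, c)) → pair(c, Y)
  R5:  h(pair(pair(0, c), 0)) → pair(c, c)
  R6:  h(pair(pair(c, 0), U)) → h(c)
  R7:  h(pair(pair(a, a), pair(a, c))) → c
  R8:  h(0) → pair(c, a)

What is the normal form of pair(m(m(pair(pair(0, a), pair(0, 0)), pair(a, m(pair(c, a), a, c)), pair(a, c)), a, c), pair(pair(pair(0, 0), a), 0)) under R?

1. pair(m(m(pair(pair(0, a), pair(0, 0)), pair(a, m(pair(c, a), a, c)), pair(a, c)), a, c), pair(pair(pair(0, 0), a), 0))  →  pair(m(pair(c, a), a, c), pair(pair(pair(0, 0), a), 0))   [R4 at 1.1]
2. pair(m(pair(c, a), a, c), pair(pair(pair(0, 0), a), 0))  →  pair(c, pair(pair(pair(0, 0), a), 0))   [R1 at 1]

pair(c, pair(pair(pair(0, 0), a), 0))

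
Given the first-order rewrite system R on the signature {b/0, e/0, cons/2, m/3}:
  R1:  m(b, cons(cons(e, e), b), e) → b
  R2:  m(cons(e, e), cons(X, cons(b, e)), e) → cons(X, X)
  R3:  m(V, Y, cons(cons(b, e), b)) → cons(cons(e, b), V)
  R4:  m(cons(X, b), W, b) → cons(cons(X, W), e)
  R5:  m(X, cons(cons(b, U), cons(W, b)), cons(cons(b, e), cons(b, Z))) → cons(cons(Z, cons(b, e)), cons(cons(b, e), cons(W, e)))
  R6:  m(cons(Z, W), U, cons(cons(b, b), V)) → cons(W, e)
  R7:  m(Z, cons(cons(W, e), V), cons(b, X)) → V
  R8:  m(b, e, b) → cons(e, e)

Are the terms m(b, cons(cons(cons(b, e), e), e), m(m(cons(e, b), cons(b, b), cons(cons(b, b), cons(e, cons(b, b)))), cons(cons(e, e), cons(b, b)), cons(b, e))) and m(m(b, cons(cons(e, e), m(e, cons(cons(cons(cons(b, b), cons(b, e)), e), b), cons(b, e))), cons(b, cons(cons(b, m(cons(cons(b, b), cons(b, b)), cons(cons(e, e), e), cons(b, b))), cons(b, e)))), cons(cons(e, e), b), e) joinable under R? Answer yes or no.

Reduce t₁ = m(b, cons(cons(cons(b, e), e), e), m(m(cons(e, b), cons(b, b), cons(cons(b, b), cons(e, cons(b, b)))), cons(cons(e, e), cons(b, b)), cons(b, e))):
1. m(b, cons(cons(cons(b, e), e), e), m(m(cons(e, b), cons(b, b), cons(cons(b, b), cons(e, cons(b, b)))), cons(cons(e, e), cons(b, b)), cons(b, e)))  →  m(b, cons(cons(cons(b, e), e), e), cons(b, b))   [R7 at 3]
2. m(b, cons(cons(cons(b, e), e), e), cons(b, b))  →  e   [R7 at ε]

Reduce t₂ = m(m(b, cons(cons(e, e), m(e, cons(cons(cons(cons(b, b), cons(b, e)), e), b), cons(b, e))), cons(b, cons(cons(b, m(cons(cons(b, b), cons(b, b)), cons(cons(e, e), e), cons(b, b))), cons(b, e)))), cons(cons(e, e), b), e):
1. m(m(b, cons(cons(e, e), m(e, cons(cons(cons(cons(b, b), cons(b, e)), e), b), cons(b, e))), cons(b, cons(cons(b, m(cons(cons(b, b), cons(b, b)), cons(cons(e, e), e), cons(b, b))), cons(b, e)))), cons(cons(e, e), b), e)  →  m(m(e, cons(cons(cons(cons(b, b), cons(b, e)), e), b), cons(b, e)), cons(cons(e, e), b), e)   [R7 at 1]
2. m(m(e, cons(cons(cons(cons(b, b), cons(b, e)), e), b), cons(b, e)), cons(cons(e, e), b), e)  →  m(b, cons(cons(e, e), b), e)   [R7 at 1]
3. m(b, cons(cons(e, e), b), e)  →  b   [R1 at ε]

no — NF(t₁) = e, NF(t₂) = b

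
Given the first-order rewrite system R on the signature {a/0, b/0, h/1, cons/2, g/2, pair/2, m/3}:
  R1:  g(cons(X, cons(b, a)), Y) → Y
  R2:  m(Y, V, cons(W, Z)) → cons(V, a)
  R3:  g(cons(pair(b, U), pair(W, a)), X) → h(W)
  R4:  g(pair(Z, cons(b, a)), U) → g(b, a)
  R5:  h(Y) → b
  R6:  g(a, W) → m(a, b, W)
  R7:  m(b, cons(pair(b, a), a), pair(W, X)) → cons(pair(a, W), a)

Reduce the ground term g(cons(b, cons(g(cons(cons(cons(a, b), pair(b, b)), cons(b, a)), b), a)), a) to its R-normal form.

a

1. g(cons(b, cons(g(cons(cons(cons(a, b), pair(b, b)), cons(b, a)), b), a)), a)  →  g(cons(b, cons(b, a)), a)   [R1 at 1.2.1]
2. g(cons(b, cons(b, a)), a)  →  a   [R1 at ε]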